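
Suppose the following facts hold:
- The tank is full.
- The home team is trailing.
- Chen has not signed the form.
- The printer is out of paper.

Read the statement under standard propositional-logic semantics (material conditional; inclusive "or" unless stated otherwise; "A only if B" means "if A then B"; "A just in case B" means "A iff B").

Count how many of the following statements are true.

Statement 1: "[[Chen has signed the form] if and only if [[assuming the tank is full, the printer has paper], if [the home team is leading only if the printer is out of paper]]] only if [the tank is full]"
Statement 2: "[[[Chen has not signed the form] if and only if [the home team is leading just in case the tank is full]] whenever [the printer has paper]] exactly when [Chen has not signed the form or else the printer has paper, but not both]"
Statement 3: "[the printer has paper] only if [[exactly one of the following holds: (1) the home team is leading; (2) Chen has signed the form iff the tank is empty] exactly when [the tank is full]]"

3

Let V = "Chen has signed the form" (False), K = "the home team is leading" (False), U = "the printer has paper" (False), W = "the tank is full" (True).

Statement 1: In symbols: (V iff ((K -> not U) -> (W -> U))) -> W

not U = not False = True
K -> not U = False -> True = True
W -> U = True -> False = False
(K -> not U) -> (W -> U) = True -> False = False
V iff ((K -> not U) -> (W -> U)) = False iff False = True
(V iff ((K -> not U) -> (W -> U))) -> W = True -> True = True
Hence Statement 1 is true.

Statement 2: Formalization: (U -> (not V iff (K iff W))) iff (not V xor U)

not V = not False = True
K iff W = False iff True = False
not V iff (K iff W) = True iff False = False
U -> (not V iff (K iff W)) = False -> False = True
not V = not False = True
not V xor U = True xor False = True
(U -> (not V iff (K iff W))) iff (not V xor U) = True iff True = True
Thus Statement 2 is true.

Statement 3: Formalization: U -> ((K xor (V iff not W)) iff W)

not W = not True = False
V iff not W = False iff False = True
K xor (V iff not W) = False xor True = True
(K xor (V iff not W)) iff W = True iff True = True
U -> ((K xor (V iff not W)) iff W) = False -> True = True
Thus Statement 3 is true.

True statements: 3.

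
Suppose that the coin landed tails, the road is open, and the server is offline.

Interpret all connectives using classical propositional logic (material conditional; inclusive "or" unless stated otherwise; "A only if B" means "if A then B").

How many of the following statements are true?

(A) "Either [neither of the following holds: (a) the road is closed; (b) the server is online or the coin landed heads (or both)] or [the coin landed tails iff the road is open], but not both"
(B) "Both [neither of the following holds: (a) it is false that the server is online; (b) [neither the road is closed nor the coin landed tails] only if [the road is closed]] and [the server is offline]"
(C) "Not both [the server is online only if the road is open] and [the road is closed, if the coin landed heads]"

0

Let M = "the road is closed" (F), U = "the server is online" (F), G = "the coin landed heads" (F).

(A): This is (M ↓ (U ∨ G)) ⊕ (¬G ↔ ¬M).

U ∨ G = F ∨ F = F
M ↓ (U ∨ G) = F ↓ F = T
¬G = ¬F = T
¬M = ¬F = T
¬G ↔ ¬M = T ↔ T = T
(M ↓ (U ∨ G)) ⊕ (¬G ↔ ¬M) = T ⊕ T = F
Hence (A) is false.

(B): Formalization: (¬U ↓ ((M ↓ ¬G) → M)) ∧ ¬U

¬U = ¬F = T
¬G = ¬F = T
M ↓ ¬G = F ↓ T = F
(M ↓ ¬G) → M = F → F = T
¬U ↓ ((M ↓ ¬G) → M) = T ↓ T = F
¬U = ¬F = T
(¬U ↓ ((M ↓ ¬G) → M)) ∧ ¬U = F ∧ T = F
Thus (B) is false.

(C): This is (U → ¬M) ↑ (G → M).

¬M = ¬F = T
U → ¬M = F → T = T
G → M = F → F = T
(U → ¬M) ↑ (G → M) = T ↑ T = F
Hence (C) is false.

True statements: 0 (none).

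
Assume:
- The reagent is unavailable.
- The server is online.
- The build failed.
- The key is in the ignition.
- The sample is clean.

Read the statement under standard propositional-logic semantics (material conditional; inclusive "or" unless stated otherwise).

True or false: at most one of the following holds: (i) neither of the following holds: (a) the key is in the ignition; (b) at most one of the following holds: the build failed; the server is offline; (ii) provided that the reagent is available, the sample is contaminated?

The statement is true.

Let S = "the key is in the ignition" (True), R = "the build passed" (False), Q = "the server is online" (True), P = "the reagent is available" (False), U = "the sample is contaminated" (False).
Formalization: (S nor (not R nand not Q)) nand (P -> U)

not R = not False = True
not Q = not True = False
not R nand not Q = True nand False = True
S nor (not R nand not Q) = True nor True = False
P -> U = False -> False = True
(S nor (not R nand not Q)) nand (P -> U) = False nand True = True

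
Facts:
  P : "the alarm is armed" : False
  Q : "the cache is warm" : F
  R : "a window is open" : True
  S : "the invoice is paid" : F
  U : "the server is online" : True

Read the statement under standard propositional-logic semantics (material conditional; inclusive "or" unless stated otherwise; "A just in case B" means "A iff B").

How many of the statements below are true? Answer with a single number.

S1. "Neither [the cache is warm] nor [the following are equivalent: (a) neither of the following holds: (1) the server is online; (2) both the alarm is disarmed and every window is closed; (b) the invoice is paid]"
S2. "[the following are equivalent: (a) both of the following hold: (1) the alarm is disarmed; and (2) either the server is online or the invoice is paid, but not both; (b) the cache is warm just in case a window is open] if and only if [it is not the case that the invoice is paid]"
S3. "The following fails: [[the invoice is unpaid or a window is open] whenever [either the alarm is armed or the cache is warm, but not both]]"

0

S1: Formalization: Q ↓ ((U ↓ (¬P ∧ ¬R)) ↔ S)

¬P = ¬F = T
¬R = ¬T = F
¬P ∧ ¬R = T ∧ F = F
U ↓ (¬P ∧ ¬R) = T ↓ F = F
(U ↓ (¬P ∧ ¬R)) ↔ S = F ↔ F = T
Q ↓ ((U ↓ (¬P ∧ ¬R)) ↔ S) = F ↓ T = F
Thus S1 is false.

S2: Formalization: ((¬P ∧ (U ⊕ S)) ↔ (Q ↔ R)) ↔ ¬S

¬P = ¬F = T
U ⊕ S = T ⊕ F = T
¬P ∧ (U ⊕ S) = T ∧ T = T
Q ↔ R = F ↔ T = F
(¬P ∧ (U ⊕ S)) ↔ (Q ↔ R) = T ↔ F = F
¬S = ¬F = T
((¬P ∧ (U ⊕ S)) ↔ (Q ↔ R)) ↔ ¬S = F ↔ T = F
Thus S2 is false.

S3: Formalization: ¬((P ⊕ Q) → (¬S ∨ R))

P ⊕ Q = F ⊕ F = F
¬S = ¬F = T
¬S ∨ R = T ∨ T = T
(P ⊕ Q) → (¬S ∨ R) = F → T = T
¬((P ⊕ Q) → (¬S ∨ R)) = ¬T = F
So S3 is false.

Count: 0.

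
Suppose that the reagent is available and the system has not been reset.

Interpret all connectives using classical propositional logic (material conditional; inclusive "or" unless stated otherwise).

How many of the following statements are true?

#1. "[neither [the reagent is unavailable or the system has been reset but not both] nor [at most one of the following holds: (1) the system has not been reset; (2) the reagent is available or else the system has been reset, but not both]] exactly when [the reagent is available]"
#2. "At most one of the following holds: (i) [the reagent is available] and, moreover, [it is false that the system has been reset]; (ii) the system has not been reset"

1

Let P = "the reagent is available" (T), Q = "the system has been reset" (F).

#1: Formalization: ((~P xor Q) nor (~Q nand (P xor Q))) <-> P

~P = ~T = F
~P xor Q = F xor F = F
~Q = ~F = T
P xor Q = T xor F = T
~Q nand (P xor Q) = T nand T = F
(~P xor Q) nor (~Q nand (P xor Q)) = F nor F = T
((~P xor Q) nor (~Q nand (P xor Q))) <-> P = T <-> T = T
So #1 is true.

#2: This is (P & ~Q) nand ~Q.

~Q = ~F = T
P & ~Q = T & T = T
~Q = ~F = T
(P & ~Q) nand ~Q = T nand T = F
Thus #2 is false.

True statements: 1 (#1).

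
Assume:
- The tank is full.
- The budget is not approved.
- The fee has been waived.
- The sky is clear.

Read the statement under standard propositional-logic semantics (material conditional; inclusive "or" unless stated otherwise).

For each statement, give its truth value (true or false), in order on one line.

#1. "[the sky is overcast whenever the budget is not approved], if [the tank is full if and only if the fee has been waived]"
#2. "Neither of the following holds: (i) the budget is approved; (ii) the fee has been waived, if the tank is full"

#1 F, #2 F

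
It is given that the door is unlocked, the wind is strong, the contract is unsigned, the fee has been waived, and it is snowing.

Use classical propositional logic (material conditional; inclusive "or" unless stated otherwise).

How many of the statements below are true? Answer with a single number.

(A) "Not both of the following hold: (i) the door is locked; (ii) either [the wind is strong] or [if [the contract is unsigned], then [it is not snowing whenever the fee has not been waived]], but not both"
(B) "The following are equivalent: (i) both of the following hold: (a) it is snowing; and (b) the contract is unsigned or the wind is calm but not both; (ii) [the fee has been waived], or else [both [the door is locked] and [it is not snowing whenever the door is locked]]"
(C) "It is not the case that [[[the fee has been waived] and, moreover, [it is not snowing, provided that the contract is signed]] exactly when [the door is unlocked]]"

2

Let P = "the door is locked" (F), Q = "the wind is strong" (T), R = "the contract is signed" (F), S = "the fee has been waived" (T), U = "it is snowing" (T).

(A): In symbols: P ↑ (Q ⊕ (¬R → (¬S → ¬U)))

¬R = ¬F = T
¬S = ¬T = F
¬U = ¬T = F
¬S → ¬U = F → F = T
¬R → (¬S → ¬U) = T → T = T
Q ⊕ (¬R → (¬S → ¬U)) = T ⊕ T = F
P ↑ (Q ⊕ (¬R → (¬S → ¬U))) = F ↑ F = T
So (A) is true.

(B): Formalization: (U ∧ (¬R ⊕ ¬Q)) ↔ (S ∨ (P ∧ (P → ¬U)))

¬R = ¬F = T
¬Q = ¬T = F
¬R ⊕ ¬Q = T ⊕ F = T
U ∧ (¬R ⊕ ¬Q) = T ∧ T = T
¬U = ¬T = F
P → ¬U = F → F = T
P ∧ (P → ¬U) = F ∧ T = F
S ∨ (P ∧ (P → ¬U)) = T ∨ F = T
(U ∧ (¬R ⊕ ¬Q)) ↔ (S ∨ (P ∧ (P → ¬U))) = T ↔ T = T
So (B) is true.

(C): Parsed as ¬((S ∧ (R → ¬U)) ↔ ¬P)

¬U = ¬T = F
R → ¬U = F → F = T
S ∧ (R → ¬U) = T ∧ T = T
¬P = ¬F = T
(S ∧ (R → ¬U)) ↔ ¬P = T ↔ T = T
¬((S ∧ (R → ¬U)) ↔ ¬P) = ¬T = F
Hence (C) is false.

2 of the 3 statements are true ((A), (B)).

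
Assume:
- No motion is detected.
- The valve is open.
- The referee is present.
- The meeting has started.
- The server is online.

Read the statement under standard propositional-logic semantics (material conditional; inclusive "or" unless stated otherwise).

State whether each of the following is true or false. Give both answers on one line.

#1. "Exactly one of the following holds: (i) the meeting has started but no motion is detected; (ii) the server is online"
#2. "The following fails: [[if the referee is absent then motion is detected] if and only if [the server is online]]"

Let S = "the meeting has started" (True), P = "motion is detected" (False), U = "the server is online" (True), R = "the referee is present" (True).

#1: This is (S and not P) xor U.

not P = not False = True
S and not P = True and True = True
(S and not P) xor U = True xor True = False
Hence #1 is false.

#2: This is not ((not R -> P) iff U).

not R = not True = False
not R -> P = False -> False = True
(not R -> P) iff U = True iff True = True
not ((not R -> P) iff U) = not True = False
So #2 is false.

#1 false, #2 false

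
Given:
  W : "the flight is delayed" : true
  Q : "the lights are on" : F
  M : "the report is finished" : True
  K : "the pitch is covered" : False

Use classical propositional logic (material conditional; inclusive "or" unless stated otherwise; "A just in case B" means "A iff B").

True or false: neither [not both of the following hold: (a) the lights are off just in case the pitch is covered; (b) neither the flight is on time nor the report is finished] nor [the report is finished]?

false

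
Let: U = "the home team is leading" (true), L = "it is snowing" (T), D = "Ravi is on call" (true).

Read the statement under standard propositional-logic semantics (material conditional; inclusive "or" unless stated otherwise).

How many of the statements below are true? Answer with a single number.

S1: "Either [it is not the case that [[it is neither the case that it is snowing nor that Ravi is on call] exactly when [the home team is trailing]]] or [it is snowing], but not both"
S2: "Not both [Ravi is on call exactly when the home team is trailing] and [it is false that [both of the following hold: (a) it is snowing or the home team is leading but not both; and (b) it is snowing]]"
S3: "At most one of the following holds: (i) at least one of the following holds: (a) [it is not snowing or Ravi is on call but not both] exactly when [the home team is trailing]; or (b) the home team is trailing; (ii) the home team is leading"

3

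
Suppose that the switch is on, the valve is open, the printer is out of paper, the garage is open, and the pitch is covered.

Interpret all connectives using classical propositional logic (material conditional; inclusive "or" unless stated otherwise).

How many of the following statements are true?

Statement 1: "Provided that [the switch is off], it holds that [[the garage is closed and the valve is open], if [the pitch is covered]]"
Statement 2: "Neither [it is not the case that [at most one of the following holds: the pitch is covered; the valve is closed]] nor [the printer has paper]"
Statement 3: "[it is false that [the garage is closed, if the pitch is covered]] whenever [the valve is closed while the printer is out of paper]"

3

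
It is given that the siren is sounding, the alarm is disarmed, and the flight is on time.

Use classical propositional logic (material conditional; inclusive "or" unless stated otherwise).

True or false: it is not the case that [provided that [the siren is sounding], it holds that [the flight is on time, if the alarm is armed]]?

False

Let G = "the siren is sounding" (T), R = "the alarm is armed" (F), U = "the flight is delayed" (F).
In symbols: ~(G -> (R -> ~U))

~U = ~F = T
R -> ~U = F -> T = T
G -> (R -> ~U) = T -> T = T
~(G -> (R -> ~U)) = ~T = F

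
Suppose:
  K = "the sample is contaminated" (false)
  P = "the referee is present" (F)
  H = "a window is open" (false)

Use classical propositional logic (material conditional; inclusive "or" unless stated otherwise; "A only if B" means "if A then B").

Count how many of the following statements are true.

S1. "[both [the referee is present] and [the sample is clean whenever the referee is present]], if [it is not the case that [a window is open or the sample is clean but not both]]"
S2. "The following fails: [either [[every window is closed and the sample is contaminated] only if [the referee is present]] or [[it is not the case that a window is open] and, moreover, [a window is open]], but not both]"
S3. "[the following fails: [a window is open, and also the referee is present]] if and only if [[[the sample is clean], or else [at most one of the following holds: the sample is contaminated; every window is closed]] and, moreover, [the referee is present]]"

S1: Formalization: not (H xor not K) -> (P and (P -> not K))

not K = not False = True
H xor not K = False xor True = True
not (H xor not K) = not True = False
not K = not False = True
P -> not K = False -> True = True
P and (P -> not K) = False and True = False
not (H xor not K) -> (P and (P -> not K)) = False -> False = True
So S1 is true.

S2: In symbols: not (((not H and K) -> P) xor (not H and H))

not H = not False = True
not H and K = True and False = False
(not H and K) -> P = False -> False = True
not H = not False = True
not H and H = True and False = False
((not H and K) -> P) xor (not H and H) = True xor False = True
not (((not H and K) -> P) xor (not H and H)) = not True = False
Thus S2 is false.

S3: Formalization: not (H and P) iff ((not K or (K nand not H)) and P)

H and P = False and False = False
not (H and P) = not False = True
not K = not False = True
not H = not False = True
K nand not H = False nand True = True
not K or (K nand not H) = True or True = True
(not K or (K nand not H)) and P = True and False = False
not (H and P) iff ((not K or (K nand not H)) and P) = True iff False = False
Hence S3 is false.

Count: 1.

1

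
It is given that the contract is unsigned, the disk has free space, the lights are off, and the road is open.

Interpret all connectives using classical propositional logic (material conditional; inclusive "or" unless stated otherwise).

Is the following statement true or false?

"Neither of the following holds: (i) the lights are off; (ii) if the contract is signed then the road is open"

Let S = "the lights are on" (F), M = "the contract is signed" (F), H = "the road is closed" (F).
This is ¬S ↓ (M → ¬H).

¬S = ¬F = T
¬H = ¬F = T
M → ¬H = F → T = T
¬S ↓ (M → ¬H) = T ↓ T = F

False.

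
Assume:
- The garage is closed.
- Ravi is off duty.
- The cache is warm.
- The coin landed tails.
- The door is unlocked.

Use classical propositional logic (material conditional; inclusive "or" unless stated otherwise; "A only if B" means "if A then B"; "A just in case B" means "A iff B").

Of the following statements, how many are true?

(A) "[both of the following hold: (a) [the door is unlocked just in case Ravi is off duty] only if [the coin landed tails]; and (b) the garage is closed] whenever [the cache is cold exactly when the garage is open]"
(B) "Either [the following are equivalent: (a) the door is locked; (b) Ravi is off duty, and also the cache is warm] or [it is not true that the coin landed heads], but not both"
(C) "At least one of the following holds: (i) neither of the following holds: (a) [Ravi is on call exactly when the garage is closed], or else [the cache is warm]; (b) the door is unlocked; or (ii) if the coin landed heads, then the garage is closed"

Let R = "the cache is warm" (T), D = "the garage is closed" (T), U = "the door is locked" (F), W = "Ravi is on call" (F), N = "the coin landed heads" (F).

(A): In symbols: (~R <-> ~D) -> (((~U <-> ~W) -> ~N) & D)

~R = ~T = F
~D = ~T = F
~R <-> ~D = F <-> F = T
~U = ~F = T
~W = ~F = T
~U <-> ~W = T <-> T = T
~N = ~F = T
(~U <-> ~W) -> ~N = T -> T = T
((~U <-> ~W) -> ~N) & D = T & T = T
(~R <-> ~D) -> (((~U <-> ~W) -> ~N) & D) = T -> T = T
Hence (A) is true.

(B): This is (U <-> (~W & R)) xor ~N.

~W = ~F = T
~W & R = T & T = T
U <-> (~W & R) = F <-> T = F
~N = ~F = T
(U <-> (~W & R)) xor ~N = F xor T = T
So (B) is true.

(C): Parsed as (((W <-> D) | R) nor ~U) | (N -> D)

W <-> D = F <-> T = F
(W <-> D) | R = F | T = T
~U = ~F = T
((W <-> D) | R) nor ~U = T nor T = F
N -> D = F -> T = T
(((W <-> D) | R) nor ~U) | (N -> D) = F | T = T
Thus (C) is true.

Count: 3.

3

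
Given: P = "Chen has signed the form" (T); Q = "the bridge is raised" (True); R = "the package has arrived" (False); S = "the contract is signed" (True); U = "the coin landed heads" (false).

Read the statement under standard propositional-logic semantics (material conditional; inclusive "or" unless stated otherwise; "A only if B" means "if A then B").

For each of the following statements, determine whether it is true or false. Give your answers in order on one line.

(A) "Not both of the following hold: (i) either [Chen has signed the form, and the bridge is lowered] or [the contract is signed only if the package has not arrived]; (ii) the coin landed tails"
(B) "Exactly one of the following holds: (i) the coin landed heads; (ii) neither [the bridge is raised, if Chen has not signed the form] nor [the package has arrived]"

(A): Formalization: ((P & ~Q) | (S -> ~R)) nand ~U

~Q = ~T = F
P & ~Q = T & F = F
~R = ~F = T
S -> ~R = T -> T = T
(P & ~Q) | (S -> ~R) = F | T = T
~U = ~F = T
((P & ~Q) | (S -> ~R)) nand ~U = T nand T = F
Hence (A) is false.

(B): This is U xor ((~P -> Q) nor R).

~P = ~T = F
~P -> Q = F -> T = T
(~P -> Q) nor R = T nor F = F
U xor ((~P -> Q) nor R) = F xor F = F
So (B) is false.

(A) F; (B) F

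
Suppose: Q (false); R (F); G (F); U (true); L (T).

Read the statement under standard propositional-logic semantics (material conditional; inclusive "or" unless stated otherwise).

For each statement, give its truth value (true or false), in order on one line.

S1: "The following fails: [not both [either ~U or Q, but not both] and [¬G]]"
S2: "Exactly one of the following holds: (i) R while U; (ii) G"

S1: In symbols: not ((not U xor Q) nand not G)

not U = not True = False
not U xor Q = False xor False = False
not G = not False = True
(not U xor Q) nand not G = False nand True = True
not ((not U xor Q) nand not G) = not True = False
Hence S1 is false.

S2: Formalization: (R and U) xor G

R and U = False and True = False
(R and U) xor G = False xor False = False
So S2 is false.

S1 F, S2 F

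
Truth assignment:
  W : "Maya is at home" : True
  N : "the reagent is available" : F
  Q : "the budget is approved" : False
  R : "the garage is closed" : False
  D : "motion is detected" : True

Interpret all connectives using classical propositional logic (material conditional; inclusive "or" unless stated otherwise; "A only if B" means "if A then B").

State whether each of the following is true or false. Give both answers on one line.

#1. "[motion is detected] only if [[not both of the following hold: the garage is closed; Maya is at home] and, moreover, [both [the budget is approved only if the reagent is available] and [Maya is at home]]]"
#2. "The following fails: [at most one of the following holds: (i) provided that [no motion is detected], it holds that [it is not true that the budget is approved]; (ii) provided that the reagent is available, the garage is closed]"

#1 True, #2 True

#1: In symbols: D -> ((R nand W) & ((Q -> N) & W))

R nand W = F nand T = T
Q -> N = F -> F = T
(Q -> N) & W = T & T = T
(R nand W) & ((Q -> N) & W) = T & T = T
D -> ((R nand W) & ((Q -> N) & W)) = T -> T = T
So #1 is true.

#2: Parsed as ~((~D -> ~Q) nand (N -> R))

~D = ~T = F
~Q = ~F = T
~D -> ~Q = F -> T = T
N -> R = F -> F = T
(~D -> ~Q) nand (N -> R) = T nand T = F
~((~D -> ~Q) nand (N -> R)) = ~F = T
Thus #2 is true.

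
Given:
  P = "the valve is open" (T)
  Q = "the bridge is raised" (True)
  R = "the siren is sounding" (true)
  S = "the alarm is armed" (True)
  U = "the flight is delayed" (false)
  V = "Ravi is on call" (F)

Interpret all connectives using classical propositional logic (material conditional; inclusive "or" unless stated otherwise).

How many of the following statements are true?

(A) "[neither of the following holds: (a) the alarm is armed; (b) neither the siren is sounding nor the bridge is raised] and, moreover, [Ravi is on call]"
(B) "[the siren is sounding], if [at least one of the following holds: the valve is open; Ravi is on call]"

1

(A): This is (S ↓ (R ↓ Q)) ∧ V.

R ↓ Q = T ↓ T = F
S ↓ (R ↓ Q) = T ↓ F = F
(S ↓ (R ↓ Q)) ∧ V = F ∧ F = F
Hence (A) is false.

(B): In symbols: (P ∨ V) → R

P ∨ V = T ∨ F = T
(P ∨ V) → R = T → T = T
Hence (B) is true.

1 of the 2 statements is true.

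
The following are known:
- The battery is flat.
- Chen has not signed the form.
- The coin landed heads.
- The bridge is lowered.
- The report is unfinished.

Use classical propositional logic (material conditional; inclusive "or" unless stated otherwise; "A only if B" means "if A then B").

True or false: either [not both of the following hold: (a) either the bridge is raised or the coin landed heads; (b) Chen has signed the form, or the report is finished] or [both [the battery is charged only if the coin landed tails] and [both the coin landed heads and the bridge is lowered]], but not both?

Let K = "the bridge is raised" (F), W = "the coin landed heads" (T), L = "Chen has signed the form" (F), H = "the report is finished" (F), U = "the battery is charged" (F).
Formalization: ((K ∨ W) ↑ (L ∨ H)) ⊕ ((U → ¬W) ∧ (W ∧ ¬K))

K ∨ W = F ∨ T = T
L ∨ H = F ∨ F = F
(K ∨ W) ↑ (L ∨ H) = T ↑ F = T
¬W = ¬T = F
U → ¬W = F → F = T
¬K = ¬F = T
W ∧ ¬K = T ∧ T = T
(U → ¬W) ∧ (W ∧ ¬K) = T ∧ T = T
((K ∨ W) ↑ (L ∨ H)) ⊕ ((U → ¬W) ∧ (W ∧ ¬K)) = T ⊕ T = F

false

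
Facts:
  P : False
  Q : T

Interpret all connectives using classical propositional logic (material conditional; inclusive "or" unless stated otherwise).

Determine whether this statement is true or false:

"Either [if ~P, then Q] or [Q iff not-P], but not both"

Values: P=False, Q=True.
Parsed as (not P -> Q) xor (Q iff not P)

not P = not False = True
not P -> Q = True -> True = True
not P = not False = True
Q iff not P = True iff True = True
(not P -> Q) xor (Q iff not P) = True xor True = False

False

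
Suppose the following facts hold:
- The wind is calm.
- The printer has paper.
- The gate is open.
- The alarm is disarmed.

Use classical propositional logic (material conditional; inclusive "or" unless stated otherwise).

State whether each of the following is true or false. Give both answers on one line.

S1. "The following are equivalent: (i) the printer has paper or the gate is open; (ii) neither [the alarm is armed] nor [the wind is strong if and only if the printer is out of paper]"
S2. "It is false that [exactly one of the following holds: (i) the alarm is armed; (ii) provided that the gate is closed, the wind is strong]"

Let Q = "the printer has paper" (True), R = "the gate is open" (True), S = "the alarm is armed" (False), P = "the wind is strong" (False).

S1: In symbols: (Q or R) iff (S nor (P iff not Q))

Q or R = True or True = True
not Q = not True = False
P iff not Q = False iff False = True
S nor (P iff not Q) = False nor True = False
(Q or R) iff (S nor (P iff not Q)) = True iff False = False
Hence S1 is false.

S2: Parsed as not (S xor (not R -> P))

not R = not True = False
not R -> P = False -> False = True
S xor (not R -> P) = False xor True = True
not (S xor (not R -> P)) = not True = False
Hence S2 is false.

S1 false; S2 false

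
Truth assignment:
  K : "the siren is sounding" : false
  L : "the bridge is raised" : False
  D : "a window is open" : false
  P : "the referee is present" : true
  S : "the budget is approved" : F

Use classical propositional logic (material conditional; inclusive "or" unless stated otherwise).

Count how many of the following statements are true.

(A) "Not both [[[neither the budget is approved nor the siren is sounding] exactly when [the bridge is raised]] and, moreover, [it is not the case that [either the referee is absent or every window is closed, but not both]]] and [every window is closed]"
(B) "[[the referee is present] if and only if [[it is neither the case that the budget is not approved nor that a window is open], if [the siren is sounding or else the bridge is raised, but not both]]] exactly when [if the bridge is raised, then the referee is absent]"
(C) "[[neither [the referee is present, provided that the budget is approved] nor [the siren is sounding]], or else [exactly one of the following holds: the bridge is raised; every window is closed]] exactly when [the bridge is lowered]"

3

(A): Formalization: (((S ↓ K) ↔ L) ∧ ¬(¬P ⊕ ¬D)) ↑ ¬D

S ↓ K = F ↓ F = T
(S ↓ K) ↔ L = T ↔ F = F
¬P = ¬T = F
¬D = ¬F = T
¬P ⊕ ¬D = F ⊕ T = T
¬(¬P ⊕ ¬D) = ¬T = F
((S ↓ K) ↔ L) ∧ ¬(¬P ⊕ ¬D) = F ∧ F = F
¬D = ¬F = T
(((S ↓ K) ↔ L) ∧ ¬(¬P ⊕ ¬D)) ↑ ¬D = F ↑ T = T
Thus (A) is true.

(B): This is (P ↔ ((K ⊕ L) → (¬S ↓ D))) ↔ (L → ¬P).

K ⊕ L = F ⊕ F = F
¬S = ¬F = T
¬S ↓ D = T ↓ F = F
(K ⊕ L) → (¬S ↓ D) = F → F = T
P ↔ ((K ⊕ L) → (¬S ↓ D)) = T ↔ T = T
¬P = ¬T = F
L → ¬P = F → F = T
(P ↔ ((K ⊕ L) → (¬S ↓ D))) ↔ (L → ¬P) = T ↔ T = T
So (B) is true.

(C): Formalization: (((S → P) ↓ K) ∨ (L ⊕ ¬D)) ↔ ¬L

S → P = F → T = T
(S → P) ↓ K = T ↓ F = F
¬D = ¬F = T
L ⊕ ¬D = F ⊕ T = T
((S → P) ↓ K) ∨ (L ⊕ ¬D) = F ∨ T = T
¬L = ¬F = T
(((S → P) ↓ K) ∨ (L ⊕ ¬D)) ↔ ¬L = T ↔ T = T
Thus (C) is true.

3 of the 3 statements are true ((A), (B), (C)).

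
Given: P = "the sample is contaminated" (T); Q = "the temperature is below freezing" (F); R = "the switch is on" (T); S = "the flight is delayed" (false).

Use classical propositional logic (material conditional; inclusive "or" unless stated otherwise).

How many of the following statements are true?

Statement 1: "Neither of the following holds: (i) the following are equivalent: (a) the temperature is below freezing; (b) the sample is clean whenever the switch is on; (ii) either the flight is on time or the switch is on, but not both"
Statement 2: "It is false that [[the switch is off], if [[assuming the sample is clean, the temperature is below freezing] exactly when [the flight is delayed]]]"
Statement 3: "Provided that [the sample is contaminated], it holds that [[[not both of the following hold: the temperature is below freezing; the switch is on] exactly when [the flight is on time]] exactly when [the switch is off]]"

0

Statement 1: Formalization: (Q iff (R -> not P)) nor (not S xor R)

not P = not True = False
R -> not P = True -> False = False
Q iff (R -> not P) = False iff False = True
not S = not False = True
not S xor R = True xor True = False
(Q iff (R -> not P)) nor (not S xor R) = True nor False = False
Thus Statement 1 is false.

Statement 2: Formalization: not (((not P -> Q) iff S) -> not R)

not P = not True = False
not P -> Q = False -> False = True
(not P -> Q) iff S = True iff False = False
not R = not True = False
((not P -> Q) iff S) -> not R = False -> False = True
not (((not P -> Q) iff S) -> not R) = not True = False
So Statement 2 is false.

Statement 3: Parsed as P -> (((Q nand R) iff not S) iff not R)

Q nand R = False nand True = True
not S = not False = True
(Q nand R) iff not S = True iff True = True
not R = not True = False
((Q nand R) iff not S) iff not R = True iff False = False
P -> (((Q nand R) iff not S) iff not R) = True -> False = False
Hence Statement 3 is false.

0 of the 3 statements are true (none).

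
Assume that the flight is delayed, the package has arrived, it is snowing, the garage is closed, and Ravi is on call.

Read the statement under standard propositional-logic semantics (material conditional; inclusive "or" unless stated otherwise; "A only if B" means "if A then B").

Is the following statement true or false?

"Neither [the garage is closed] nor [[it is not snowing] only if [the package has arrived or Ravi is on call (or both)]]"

false

Let U = "the garage is closed" (T), N = "it is snowing" (T), V = "the package has arrived" (T), M = "Ravi is on call" (T).
Formalization: U ↓ (¬N → (V ∨ M))

¬N = ¬T = F
V ∨ M = T ∨ T = T
¬N → (V ∨ M) = F → T = T
U ↓ (¬N → (V ∨ M)) = T ↓ T = F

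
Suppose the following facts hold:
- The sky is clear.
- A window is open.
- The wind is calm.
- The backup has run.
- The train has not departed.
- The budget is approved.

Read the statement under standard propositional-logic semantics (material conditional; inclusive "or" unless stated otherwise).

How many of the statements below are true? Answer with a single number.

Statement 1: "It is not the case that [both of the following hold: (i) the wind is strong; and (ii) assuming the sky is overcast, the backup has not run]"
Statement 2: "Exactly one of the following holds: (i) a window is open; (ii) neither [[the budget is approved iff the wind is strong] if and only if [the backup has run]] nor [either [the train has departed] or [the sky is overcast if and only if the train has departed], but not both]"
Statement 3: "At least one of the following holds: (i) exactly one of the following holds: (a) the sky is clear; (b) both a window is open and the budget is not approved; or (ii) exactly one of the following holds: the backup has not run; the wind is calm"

3

Let D = "the wind is strong" (F), R = "the sky is overcast" (F), U = "the backup has run" (T), G = "a window is open" (T), N = "the budget is approved" (T), V = "the train has departed" (F).

Statement 1: This is ~(D & (R -> ~U)).

~U = ~T = F
R -> ~U = F -> F = T
D & (R -> ~U) = F & T = F
~(D & (R -> ~U)) = ~F = T
Thus Statement 1 is true.

Statement 2: Formalization: G xor (((N <-> D) <-> U) nor (V xor (R <-> V)))

N <-> D = T <-> F = F
(N <-> D) <-> U = F <-> T = F
R <-> V = F <-> F = T
V xor (R <-> V) = F xor T = T
((N <-> D) <-> U) nor (V xor (R <-> V)) = F nor T = F
G xor (((N <-> D) <-> U) nor (V xor (R <-> V))) = T xor F = T
Thus Statement 2 is true.

Statement 3: Parsed as (~R xor (G & ~N)) | (~U xor ~D)

~R = ~F = T
~N = ~T = F
G & ~N = T & F = F
~R xor (G & ~N) = T xor F = T
~U = ~T = F
~D = ~F = T
~U xor ~D = F xor T = T
(~R xor (G & ~N)) | (~U xor ~D) = T | T = T
Thus Statement 3 is true.

3 of the 3 statements are true (Statement 1, Statement 2, Statement 3).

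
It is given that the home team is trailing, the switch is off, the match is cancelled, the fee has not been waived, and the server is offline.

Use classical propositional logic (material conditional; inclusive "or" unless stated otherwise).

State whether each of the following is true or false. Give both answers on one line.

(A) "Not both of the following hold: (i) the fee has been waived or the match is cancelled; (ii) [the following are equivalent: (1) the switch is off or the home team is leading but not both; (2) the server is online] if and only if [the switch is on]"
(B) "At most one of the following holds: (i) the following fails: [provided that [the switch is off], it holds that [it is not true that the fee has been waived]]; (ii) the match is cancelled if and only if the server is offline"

Let S = "the fee has been waived" (F), R = "the match is cancelled" (T), Q = "the switch is on" (F), P = "the home team is leading" (F), U = "the server is online" (F).

(A): In symbols: (S | R) nand (((~Q xor P) <-> U) <-> Q)

S | R = F | T = T
~Q = ~F = T
~Q xor P = T xor F = T
(~Q xor P) <-> U = T <-> F = F
((~Q xor P) <-> U) <-> Q = F <-> F = T
(S | R) nand (((~Q xor P) <-> U) <-> Q) = T nand T = F
So (A) is false.

(B): Parsed as ~(~Q -> ~S) nand (R <-> ~U)

~Q = ~F = T
~S = ~F = T
~Q -> ~S = T -> T = T
~(~Q -> ~S) = ~T = F
~U = ~F = T
R <-> ~U = T <-> T = T
~(~Q -> ~S) nand (R <-> ~U) = F nand T = T
Thus (B) is true.

(A) false; (B) true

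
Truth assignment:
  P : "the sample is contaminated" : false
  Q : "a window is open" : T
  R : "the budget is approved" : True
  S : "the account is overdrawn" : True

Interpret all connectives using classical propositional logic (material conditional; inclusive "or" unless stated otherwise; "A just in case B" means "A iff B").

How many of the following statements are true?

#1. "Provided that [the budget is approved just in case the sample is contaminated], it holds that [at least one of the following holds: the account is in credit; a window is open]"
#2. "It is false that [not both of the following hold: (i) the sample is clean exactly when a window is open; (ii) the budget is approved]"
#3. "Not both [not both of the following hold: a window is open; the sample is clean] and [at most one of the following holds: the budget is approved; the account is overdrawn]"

3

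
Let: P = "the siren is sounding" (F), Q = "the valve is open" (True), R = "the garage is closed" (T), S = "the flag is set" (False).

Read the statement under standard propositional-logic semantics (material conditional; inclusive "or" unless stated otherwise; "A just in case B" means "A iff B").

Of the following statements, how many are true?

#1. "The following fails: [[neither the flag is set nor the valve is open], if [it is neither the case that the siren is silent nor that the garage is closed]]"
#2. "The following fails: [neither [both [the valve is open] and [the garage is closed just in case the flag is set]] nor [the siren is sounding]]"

0

#1: In symbols: ~((~P nor R) -> (S nor Q))

~P = ~F = T
~P nor R = T nor T = F
S nor Q = F nor T = F
(~P nor R) -> (S nor Q) = F -> F = T
~((~P nor R) -> (S nor Q)) = ~T = F
So #1 is false.

#2: Formalization: ~((Q & (R <-> S)) nor P)

R <-> S = T <-> F = F
Q & (R <-> S) = T & F = F
(Q & (R <-> S)) nor P = F nor F = T
~((Q & (R <-> S)) nor P) = ~T = F
Hence #2 is false.

0 of the 2 statements are true (none).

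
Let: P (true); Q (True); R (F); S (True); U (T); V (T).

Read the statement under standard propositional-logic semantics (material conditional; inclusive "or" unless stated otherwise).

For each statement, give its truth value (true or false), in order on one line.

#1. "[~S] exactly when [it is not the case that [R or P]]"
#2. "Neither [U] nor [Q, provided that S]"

#1: In symbols: ¬S ↔ ¬(R ∨ P)

¬S = ¬T = F
R ∨ P = F ∨ T = T
¬(R ∨ P) = ¬T = F
¬S ↔ ¬(R ∨ P) = F ↔ F = T
Thus #1 is true.

#2: Parsed as U ↓ (S → Q)

S → Q = T → T = T
U ↓ (S → Q) = T ↓ T = F
Thus #2 is false.

#1 True; #2 False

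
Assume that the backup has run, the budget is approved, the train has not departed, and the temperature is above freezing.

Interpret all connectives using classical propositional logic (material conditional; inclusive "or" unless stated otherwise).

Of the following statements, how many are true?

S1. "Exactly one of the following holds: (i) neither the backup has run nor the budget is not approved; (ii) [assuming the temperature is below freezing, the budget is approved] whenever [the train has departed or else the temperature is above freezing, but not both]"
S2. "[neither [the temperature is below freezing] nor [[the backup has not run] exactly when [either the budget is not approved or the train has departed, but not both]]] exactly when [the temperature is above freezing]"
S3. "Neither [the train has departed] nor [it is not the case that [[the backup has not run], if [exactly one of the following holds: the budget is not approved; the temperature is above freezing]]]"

Let R = "the backup has run" (T), K = "the budget is approved" (T), Q = "the train has departed" (F), G = "the temperature is below freezing" (F).

S1: Formalization: (R nor ~K) xor ((Q xor ~G) -> (G -> K))

~K = ~T = F
R nor ~K = T nor F = F
~G = ~F = T
Q xor ~G = F xor T = T
G -> K = F -> T = T
(Q xor ~G) -> (G -> K) = T -> T = T
(R nor ~K) xor ((Q xor ~G) -> (G -> K)) = F xor T = T
Hence S1 is true.

S2: This is (G nor (~R <-> (~K xor Q))) <-> ~G.

~R = ~T = F
~K = ~T = F
~K xor Q = F xor F = F
~R <-> (~K xor Q) = F <-> F = T
G nor (~R <-> (~K xor Q)) = F nor T = F
~G = ~F = T
(G nor (~R <-> (~K xor Q))) <-> ~G = F <-> T = F
Hence S2 is false.

S3: In symbols: Q nor ~((~K xor ~G) -> ~R)

~K = ~T = F
~G = ~F = T
~K xor ~G = F xor T = T
~R = ~T = F
(~K xor ~G) -> ~R = T -> F = F
~((~K xor ~G) -> ~R) = ~F = T
Q nor ~((~K xor ~G) -> ~R) = F nor T = F
So S3 is false.

True statements: 1 (S1).

1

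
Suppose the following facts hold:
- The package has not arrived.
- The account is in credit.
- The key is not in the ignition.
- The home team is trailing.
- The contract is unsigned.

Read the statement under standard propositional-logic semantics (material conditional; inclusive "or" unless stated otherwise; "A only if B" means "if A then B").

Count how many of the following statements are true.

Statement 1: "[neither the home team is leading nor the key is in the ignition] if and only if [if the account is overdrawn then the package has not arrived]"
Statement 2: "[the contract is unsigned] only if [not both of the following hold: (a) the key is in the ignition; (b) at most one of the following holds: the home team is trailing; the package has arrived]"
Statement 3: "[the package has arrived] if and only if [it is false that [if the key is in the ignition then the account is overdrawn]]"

Let S = "the home team is leading" (F), R = "the key is in the ignition" (F), Q = "the account is overdrawn" (F), P = "the package has arrived" (F), U = "the contract is signed" (F).

Statement 1: Parsed as (S nor R) <-> (Q -> ~P)

S nor R = F nor F = T
~P = ~F = T
Q -> ~P = F -> T = T
(S nor R) <-> (Q -> ~P) = T <-> T = T
Thus Statement 1 is true.

Statement 2: This is ~U -> (R nand (~S nand P)).

~U = ~F = T
~S = ~F = T
~S nand P = T nand F = T
R nand (~S nand P) = F nand T = T
~U -> (R nand (~S nand P)) = T -> T = T
So Statement 2 is true.

Statement 3: In symbols: P <-> ~(R -> Q)

R -> Q = F -> F = T
~(R -> Q) = ~T = F
P <-> ~(R -> Q) = F <-> F = T
Hence Statement 3 is true.

3 of the 3 statements are true (Statement 1, Statement 2, Statement 3).

3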